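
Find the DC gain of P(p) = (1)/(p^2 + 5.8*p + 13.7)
DC gain = P(0) = num(0)/den(0) = 1/13.7 = 0.07299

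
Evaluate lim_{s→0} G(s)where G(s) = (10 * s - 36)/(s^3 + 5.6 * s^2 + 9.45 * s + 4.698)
DC gain = G(0) = num(0)/den(0) = -36/4.698 = -7.663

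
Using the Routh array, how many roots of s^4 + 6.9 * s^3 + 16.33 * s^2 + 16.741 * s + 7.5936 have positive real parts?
Routh array:
s^4: [1, 16.33, 7.5936]; s^3: [6.9, 16.741]; s^2: [13.9038, 7.5936]; s^1: [12.9725]; s^0: [7.5936]
First column: [1, 6.9, 13.9038, 12.9725, 7.5936]. Sign changes = RHP roots = 0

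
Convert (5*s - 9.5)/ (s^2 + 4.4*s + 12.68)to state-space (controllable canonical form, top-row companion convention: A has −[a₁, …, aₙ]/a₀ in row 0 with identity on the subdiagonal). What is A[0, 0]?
Reachable canonical form for den = s^2 + 4.4*s + 12.68: top row of A = -[a₁,a₂,...,aₙ]/a₀, ones on the subdiagonal, zeros elsewhere.
A = [[-4.4, -12.68], [1, 0]].
A[0,0] = -4.4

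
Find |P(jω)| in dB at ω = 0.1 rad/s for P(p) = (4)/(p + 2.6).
Substitute p = j*0.1: P(j0.1) = 1.53619 - 0.0590842j.
|P(j0.1)| = sqrt(Re² + Im²) = 1.537.
20*log₁₀(1.537) = 3.74 dB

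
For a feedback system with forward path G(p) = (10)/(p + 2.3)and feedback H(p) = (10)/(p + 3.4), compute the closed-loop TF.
Closed-loop T = G/(1+GH).
Numerator: G_num * H_den = 10*p + 34.
Denominator: G_den * H_den + G_num * H_num = (p^2 + 5.7*p + 7.82) + (100) = p^2 + 5.7*p + 107.82.
T(p) = (10*p + 34)/(p^2 + 5.7*p + 107.82)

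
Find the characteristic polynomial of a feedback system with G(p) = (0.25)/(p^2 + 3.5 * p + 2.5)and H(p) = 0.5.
Characteristic poly = G_den * H_den + G_num * H_num = (p^2 + 3.5*p + 2.5) + (0.125) = p^2 + 3.5*p + 2.625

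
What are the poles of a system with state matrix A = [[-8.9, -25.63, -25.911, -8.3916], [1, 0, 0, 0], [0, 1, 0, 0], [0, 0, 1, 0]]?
Eigenvalues solve det(λI - A) = 0.
Characteristic polynomial: λ^4 + 8.9*λ^3 + 25.63*λ^2 + 25.911*λ + 8.3916 = 0.
Factor: (λ + 3.6)(λ + 0.9)(λ + 3.7)(λ + 0.7) = 0.
Roots: -0.7, -0.9, -3.6, -3.7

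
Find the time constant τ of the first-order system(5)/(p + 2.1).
First-order system: τ = -1/pole. Pole = -2.1. τ = -1/(-2.1) = 0.4762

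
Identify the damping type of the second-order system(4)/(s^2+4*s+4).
Standard form: ωn²/(s²+2ζωn·s+ωn²) gives ωn=2, ζ=1.
Critically damped (ζ = 1)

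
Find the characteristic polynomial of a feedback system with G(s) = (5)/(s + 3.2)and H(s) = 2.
Characteristic poly = G_den * H_den + G_num * H_num = (s + 3.2) + (10) = s + 13.2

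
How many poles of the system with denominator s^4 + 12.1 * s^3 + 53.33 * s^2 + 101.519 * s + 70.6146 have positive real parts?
s^4 + 12.1*s^3 + 53.33*s^2 + 101.519*s + 70.6146 = (s + 2.1)(s + 4.3)(s + 2.3)(s + 3.4). Poles: -2.1, -2.3, -3.4, -4.3. RHP poles (Re>0): 0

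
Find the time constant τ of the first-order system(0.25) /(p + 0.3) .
First-order system: τ = -1/pole. Pole = -0.3. τ = -1/(-0.3) = 3.333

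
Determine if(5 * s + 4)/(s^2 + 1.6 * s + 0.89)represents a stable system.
Denominator: s^2 + 1.6*s + 0.89. Poles: -0.8 + 0.5j, -0.8 - 0.5j. All Re(p)<0: Yes (stable)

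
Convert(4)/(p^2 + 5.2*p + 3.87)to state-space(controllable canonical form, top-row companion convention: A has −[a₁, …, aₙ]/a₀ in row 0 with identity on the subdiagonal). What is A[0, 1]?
Reachable canonical form for den = p^2 + 5.2*p + 3.87: top row of A = -[a₁,a₂,...,aₙ]/a₀, ones on the subdiagonal, zeros elsewhere.
A = [[-5.2, -3.87], [1, 0]].
A[0,1] = -3.87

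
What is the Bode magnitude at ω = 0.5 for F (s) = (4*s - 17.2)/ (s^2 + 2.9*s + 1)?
Substitute s = j*0.5: F(j0.5) = -3.75235 + 9.9212j.
|F(j0.5)| = sqrt(Re² + Im²) = 10.61.
20*log₁₀(10.61) = 20.51 dB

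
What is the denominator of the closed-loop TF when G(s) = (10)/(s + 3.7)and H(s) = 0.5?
Characteristic poly = G_den * H_den + G_num * H_num = (s + 3.7) + (5) = s + 8.7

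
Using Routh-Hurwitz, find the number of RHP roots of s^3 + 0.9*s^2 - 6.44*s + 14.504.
Routh array:
s^3: [1, -6.44]; s^2: [0.9, 14.504]; s^1: [-22.5556]; s^0: [14.504]
First column: [1, 0.9, -22.5556, 14.504]. Sign changes = RHP roots = 2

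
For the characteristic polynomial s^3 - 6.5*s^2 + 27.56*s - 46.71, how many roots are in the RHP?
s^3 - 6.5*s^2 + 27.56*s - 46.71 = (s - 2.7)(s^2 - 3.8*s + 17.3). Poles: 1.9 + 3.7j, 1.9 - 3.7j, 2.7. RHP poles (Re>0): 3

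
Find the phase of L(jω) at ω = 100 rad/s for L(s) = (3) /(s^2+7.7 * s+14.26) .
Substitute s = j*100: L(j100) = -0.000298653 - 2.30291e-05j.
∠L(j100) = atan2(Im, Re) = atan2(-2.30291e-05, -0.000298653) = -175.59°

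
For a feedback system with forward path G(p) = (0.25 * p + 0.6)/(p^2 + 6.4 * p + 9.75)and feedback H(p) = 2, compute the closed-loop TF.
Closed-loop T = G/(1+GH).
Numerator: G_num * H_den = 0.25*p + 0.6.
Denominator: G_den * H_den + G_num * H_num = (p^2 + 6.4*p + 9.75) + (0.5*p + 1.2) = p^2 + 6.9*p + 10.95.
T(p) = (0.25*p + 0.6)/(p^2 + 6.9*p + 10.95)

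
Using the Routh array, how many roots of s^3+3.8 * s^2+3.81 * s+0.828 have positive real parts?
Routh array:
s^3: [1, 3.81]; s^2: [3.8, 0.828]; s^1: [3.59211]; s^0: [0.828]
First column: [1, 3.8, 3.59211, 0.828]. Sign changes = RHP roots = 0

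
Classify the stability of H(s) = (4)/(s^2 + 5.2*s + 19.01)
Denominator: s^2 + 5.2*s + 19.01. Poles: -2.6 + 3.5j, -2.6 - 3.5j. Stable (all poles in LHP)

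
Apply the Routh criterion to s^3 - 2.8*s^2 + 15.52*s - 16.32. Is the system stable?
Routh array:
s^3: [1, 15.52]; s^2: [-2.8, -16.32]; s^1: [9.69143]; s^0: [-16.32]
First column: [1, -2.8, 9.69143, -16.32]. Sign changes = 3.
No, unstable (3 RHP root(s))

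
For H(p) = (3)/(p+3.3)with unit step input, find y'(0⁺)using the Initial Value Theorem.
IVT: y'(0⁺) = lim_{p→∞} p²·Y(p) = lim_{p→∞} p·H(p).
deg(num) = 0, deg(den) = 1, relative degree = 1, so p·H(p) → (leading num)/(leading den) = 3/1 = 3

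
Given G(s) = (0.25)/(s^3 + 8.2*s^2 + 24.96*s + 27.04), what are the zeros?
Numerator is a nonzero constant (0.25) → Zeros: none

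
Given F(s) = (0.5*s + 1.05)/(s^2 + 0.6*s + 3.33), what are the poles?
Set denominator = 0: s^2 + 0.6*s + 3.33 = 0 → Poles: -0.3 + 1.8j, -0.3 - 1.8j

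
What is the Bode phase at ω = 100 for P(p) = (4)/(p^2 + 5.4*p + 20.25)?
Substitute p = j*100: P(j100) = -0.000399642 - 2.16244e-05j.
∠P(j100) = atan2(Im, Re) = atan2(-2.16244e-05, -0.000399642) = -176.90°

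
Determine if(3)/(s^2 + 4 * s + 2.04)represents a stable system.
Denominator: s^2 + 4*s + 2.04 = (s + 3.4)(s + 0.6). Poles: -0.6, -3.4. All Re(p)<0: Yes (stable)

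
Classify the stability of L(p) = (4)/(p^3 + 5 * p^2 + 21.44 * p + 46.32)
Denominator: p^3 + 5*p^2 + 21.44*p + 46.32 = (p + 3)(p^2 + 2*p + 15.44). Poles: -1 + 3.8j, -1 - 3.8j, -3. Stable (all poles in LHP)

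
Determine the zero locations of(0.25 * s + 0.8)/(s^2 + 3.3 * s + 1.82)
Set numerator = 0: 0.25*s + 0.8 = 0 → Zeros: -3.2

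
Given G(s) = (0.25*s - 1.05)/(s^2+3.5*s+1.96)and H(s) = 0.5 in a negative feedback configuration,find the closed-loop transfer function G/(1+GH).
Closed-loop T = G/(1+GH).
Numerator: G_num * H_den = 0.25*s - 1.05.
Denominator: G_den * H_den + G_num * H_num = (s^2 + 3.5*s + 1.96) + (0.125*s - 0.525) = s^2 + 3.625*s + 1.435.
T(s) = (0.25*s - 1.05)/(s^2 + 3.625*s + 1.435)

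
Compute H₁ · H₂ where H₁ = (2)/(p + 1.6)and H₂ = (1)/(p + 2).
Series: H = H₁ · H₂ = (n₁·n₂)/(d₁·d₂).
Num: n₁·n₂ = 2. Den: d₁·d₂ = p^2 + 3.6*p + 3.2.
H(p) = (2)/(p^2 + 3.6*p + 3.2)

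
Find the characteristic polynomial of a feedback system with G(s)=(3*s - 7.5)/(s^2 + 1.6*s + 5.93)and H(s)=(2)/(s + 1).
Characteristic poly = G_den * H_den + G_num * H_num = (s^3 + 2.6*s^2 + 7.53*s + 5.93) + (6*s - 15) = s^3 + 2.6*s^2 + 13.53*s - 9.07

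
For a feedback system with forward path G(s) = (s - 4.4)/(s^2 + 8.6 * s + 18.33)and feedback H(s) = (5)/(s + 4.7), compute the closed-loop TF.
Closed-loop T = G/(1+GH).
Numerator: G_num * H_den = s^2 + 0.3*s - 20.68.
Denominator: G_den * H_den + G_num * H_num = (s^3 + 13.3*s^2 + 58.75*s + 86.151) + (5*s - 22) = s^3 + 13.3*s^2 + 63.75*s + 64.151.
T(s) = (s^2 + 0.3*s - 20.68)/(s^3 + 13.3*s^2 + 63.75*s + 64.151)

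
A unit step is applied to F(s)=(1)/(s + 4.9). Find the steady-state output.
FVT: lim_{t→∞} y(t) = lim_{s→0} s*Y(s) where Y(s) = F(s)/s.
= lim_{s→0} F(s) = F(0) = num(0)/den(0) = 1/4.9 = 0.2041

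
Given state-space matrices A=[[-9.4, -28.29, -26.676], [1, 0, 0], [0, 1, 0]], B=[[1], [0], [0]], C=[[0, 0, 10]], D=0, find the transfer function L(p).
L(p) = C(pI - A)⁻¹B + D.
Characteristic polynomial det(pI - A) = p^3 + 9.4*p^2 + 28.29*p + 26.676.
Numerator from C·adj(pI-A)·B + D·det(pI-A) = 10.
L(p) = (10)/(p^3 + 9.4*p^2 + 28.29*p + 26.676)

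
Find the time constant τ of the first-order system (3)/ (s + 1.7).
First-order system: τ = -1/pole. Pole = -1.7. τ = -1/(-1.7) = 0.5882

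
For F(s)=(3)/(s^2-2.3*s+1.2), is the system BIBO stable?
Denominator: s^2 - 2.3*s + 1.2 = (s - 0.8)(s - 1.5). Poles: 0.8, 1.5. All Re(p)<0: No (unstable)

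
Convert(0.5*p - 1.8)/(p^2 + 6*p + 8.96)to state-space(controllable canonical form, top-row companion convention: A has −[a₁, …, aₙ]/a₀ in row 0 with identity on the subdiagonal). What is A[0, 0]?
Reachable canonical form for den = p^2 + 6*p + 8.96: top row of A = -[a₁,a₂,...,aₙ]/a₀, ones on the subdiagonal, zeros elsewhere.
A = [[-6, -8.96], [1, 0]].
A[0,0] = -6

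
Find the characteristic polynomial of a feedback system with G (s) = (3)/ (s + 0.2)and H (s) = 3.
Characteristic poly = G_den * H_den + G_num * H_num = (s + 0.2) + (9) = s + 9.2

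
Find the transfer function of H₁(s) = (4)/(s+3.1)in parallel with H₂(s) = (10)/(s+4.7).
Parallel: H = H₁ + H₂ = (n₁·d₂ + n₂·d₁)/(d₁·d₂).
n₁·d₂ = 4*s + 18.8. n₂·d₁ = 10*s + 31. Sum = 14*s + 49.8. d₁·d₂ = s^2 + 7.8*s + 14.57.
H(s) = (14*s + 49.8)/(s^2 + 7.8*s + 14.57)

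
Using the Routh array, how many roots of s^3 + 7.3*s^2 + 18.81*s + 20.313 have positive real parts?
Routh array:
s^3: [1, 18.81]; s^2: [7.3, 20.313]; s^1: [16.0274]; s^0: [20.313]
First column: [1, 7.3, 16.0274, 20.313]. Sign changes = RHP roots = 0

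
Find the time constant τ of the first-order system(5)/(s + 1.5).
First-order system: τ = -1/pole. Pole = -1.5. τ = -1/(-1.5) = 0.6667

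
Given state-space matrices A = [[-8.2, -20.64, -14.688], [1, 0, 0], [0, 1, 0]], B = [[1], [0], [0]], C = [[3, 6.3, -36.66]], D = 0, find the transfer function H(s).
H(s) = C(sI - A)⁻¹B + D.
Characteristic polynomial det(sI - A) = s^3 + 8.2*s^2 + 20.64*s + 14.688.
Numerator from C·adj(sI-A)·B + D·det(sI-A) = 3*s^2 + 6.3*s - 36.66.
H(s) = (3*s^2 + 6.3*s - 36.66)/(s^3 + 8.2*s^2 + 20.64*s + 14.688)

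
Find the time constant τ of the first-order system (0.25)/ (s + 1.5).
First-order system: τ = -1/pole. Pole = -1.5. τ = -1/(-1.5) = 0.6667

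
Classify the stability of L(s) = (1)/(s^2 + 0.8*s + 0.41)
Denominator: s^2 + 0.8*s + 0.41. Poles: -0.4 + 0.5j, -0.4 - 0.5j. Stable (all poles in LHP)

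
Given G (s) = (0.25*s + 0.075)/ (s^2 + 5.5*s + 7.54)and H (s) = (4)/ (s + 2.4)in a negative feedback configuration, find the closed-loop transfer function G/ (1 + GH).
Closed-loop T = G/(1+GH).
Numerator: G_num * H_den = 0.25*s^2 + 0.675*s + 0.18.
Denominator: G_den * H_den + G_num * H_num = (s^3 + 7.9*s^2 + 20.74*s + 18.096) + (s + 0.3) = s^3 + 7.9*s^2 + 21.74*s + 18.396.
T(s) = (0.25*s^2 + 0.675*s + 0.18)/(s^3 + 7.9*s^2 + 21.74*s + 18.396)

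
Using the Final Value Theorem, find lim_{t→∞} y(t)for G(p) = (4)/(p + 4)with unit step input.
FVT: lim_{t→∞} y(t) = lim_{p→0} p*Y(p) where Y(p) = G(p)/p.
= lim_{p→0} G(p) = G(0) = num(0)/den(0) = 4/4 = 1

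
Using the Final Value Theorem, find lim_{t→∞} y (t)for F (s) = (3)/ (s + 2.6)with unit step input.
FVT: lim_{t→∞} y(t) = lim_{s→0} s*Y(s) where Y(s) = F(s)/s.
= lim_{s→0} F(s) = F(0) = num(0)/den(0) = 3/2.6 = 1.154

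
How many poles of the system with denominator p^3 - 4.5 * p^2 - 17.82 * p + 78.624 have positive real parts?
p^3 - 4.5*p^2 - 17.82*p + 78.624 = (p - 4.8)(p + 4.2)(p - 3.9). Poles: -4.2, 3.9, 4.8. RHP poles (Re>0): 2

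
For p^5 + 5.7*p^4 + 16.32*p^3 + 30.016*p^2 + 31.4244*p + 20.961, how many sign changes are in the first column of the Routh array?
Routh array:
p^5: [1, 16.32, 31.4244]; p^4: [5.7, 30.016, 20.961]; p^3: [11.054, 27.747]; p^2: [15.7083, 20.961]; p^1: [12.9966]; p^0: [20.961]
First column: [1, 5.7, 11.054, 15.7083, 12.9966, 20.961]. Sign changes = 0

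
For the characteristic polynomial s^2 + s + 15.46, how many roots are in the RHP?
Poles: -0.5 + 3.9j, -0.5 - 3.9j. RHP poles (Re>0): 0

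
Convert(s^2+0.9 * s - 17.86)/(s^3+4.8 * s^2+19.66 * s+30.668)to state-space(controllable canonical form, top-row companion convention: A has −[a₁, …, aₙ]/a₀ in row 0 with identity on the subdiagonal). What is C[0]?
Reachable canonical form: C = numerator coefficients (right-aligned, zero-padded to length n).
num = s^2 + 0.9*s - 17.86, C = [[1, 0.9, -17.86]].
C[0] = 1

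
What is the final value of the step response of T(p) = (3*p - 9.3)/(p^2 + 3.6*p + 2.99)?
FVT: lim_{t→∞} y(t) = lim_{p→0} p*Y(p) where Y(p) = T(p)/p.
= lim_{p→0} T(p) = T(0) = num(0)/den(0) = -9.3/2.99 = -3.11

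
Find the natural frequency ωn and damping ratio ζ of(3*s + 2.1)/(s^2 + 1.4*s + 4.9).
Underdamped: complex pole -0.7 + 2.1j. ωn = |pole| = 2.214, ζ = -Re(pole)/ωn = 0.3162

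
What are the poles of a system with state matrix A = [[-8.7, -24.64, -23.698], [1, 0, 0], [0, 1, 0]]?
Eigenvalues solve det(λI - A) = 0.
Characteristic polynomial: λ^3 + 8.7*λ^2 + 24.64*λ + 23.698 = 0.
Factor: (λ + 4.1)(λ^2 + 4.6*λ + 5.78) = 0.
Roots: -2.3 + 0.7j, -2.3 - 0.7j, -4.1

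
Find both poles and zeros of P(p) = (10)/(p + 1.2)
Set denominator = 0: p + 1.2 = 0 → Poles: -1.2
Numerator is a nonzero constant (10) → Zeros: none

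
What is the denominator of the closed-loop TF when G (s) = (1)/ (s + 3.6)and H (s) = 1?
Characteristic poly = G_den * H_den + G_num * H_num = (s + 3.6) + (1) = s + 4.6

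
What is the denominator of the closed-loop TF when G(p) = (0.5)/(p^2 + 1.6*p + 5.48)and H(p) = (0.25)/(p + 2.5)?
Characteristic poly = G_den * H_den + G_num * H_num = (p^3 + 4.1*p^2 + 9.48*p + 13.7) + (0.125) = p^3 + 4.1*p^2 + 9.48*p + 13.825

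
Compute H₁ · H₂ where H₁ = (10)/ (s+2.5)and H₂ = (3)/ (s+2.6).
Series: H = H₁ · H₂ = (n₁·n₂)/(d₁·d₂).
Num: n₁·n₂ = 30. Den: d₁·d₂ = s^2 + 5.1*s + 6.5.
H(s) = (30)/(s^2 + 5.1*s + 6.5)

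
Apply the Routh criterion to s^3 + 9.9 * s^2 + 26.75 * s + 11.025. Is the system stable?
Routh array:
s^3: [1, 26.75]; s^2: [9.9, 11.025]; s^1: [25.6364]; s^0: [11.025]
First column: [1, 9.9, 25.6364, 11.025]. Sign changes = 0.
Yes, stable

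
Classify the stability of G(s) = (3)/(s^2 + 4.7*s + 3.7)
Denominator: s^2 + 4.7*s + 3.7 = (s + 1)(s + 3.7). Poles: -1, -3.7. Stable (all poles in LHP)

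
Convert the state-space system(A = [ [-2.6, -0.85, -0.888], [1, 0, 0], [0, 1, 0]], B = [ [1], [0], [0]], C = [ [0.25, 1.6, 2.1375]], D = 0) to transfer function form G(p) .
G(p) = C(pI - A)⁻¹B + D.
Characteristic polynomial det(pI - A) = p^3 + 2.6*p^2 + 0.85*p + 0.888.
Numerator from C·adj(pI-A)·B + D·det(pI-A) = 0.25*p^2 + 1.6*p + 2.1375.
G(p) = (0.25*p^2 + 1.6*p + 2.1375)/(p^3 + 2.6*p^2 + 0.85*p + 0.888)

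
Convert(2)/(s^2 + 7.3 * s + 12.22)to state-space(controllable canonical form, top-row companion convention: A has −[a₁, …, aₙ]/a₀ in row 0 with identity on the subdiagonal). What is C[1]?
Reachable canonical form: C = numerator coefficients (right-aligned, zero-padded to length n).
num = 2, C = [[0, 2]].
C[1] = 2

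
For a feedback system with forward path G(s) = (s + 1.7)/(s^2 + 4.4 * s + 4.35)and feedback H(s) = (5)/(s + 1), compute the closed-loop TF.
Closed-loop T = G/(1+GH).
Numerator: G_num * H_den = s^2 + 2.7*s + 1.7.
Denominator: G_den * H_den + G_num * H_num = (s^3 + 5.4*s^2 + 8.75*s + 4.35) + (5*s + 8.5) = s^3 + 5.4*s^2 + 13.75*s + 12.85.
T(s) = (s^2 + 2.7*s + 1.7)/(s^3 + 5.4*s^2 + 13.75*s + 12.85)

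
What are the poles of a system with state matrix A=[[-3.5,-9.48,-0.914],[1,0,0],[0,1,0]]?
Eigenvalues solve det(λI - A) = 0.
Characteristic polynomial: λ^3 + 3.5*λ^2 + 9.48*λ + 0.914 = 0.
Factor: (λ + 0.1)(λ^2 + 3.4*λ + 9.14) = 0.
Roots: -0.1, -1.7 + 2.5j, -1.7 - 2.5j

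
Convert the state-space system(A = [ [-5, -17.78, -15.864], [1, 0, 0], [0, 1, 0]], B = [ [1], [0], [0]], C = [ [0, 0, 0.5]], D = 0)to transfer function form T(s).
T(s) = C(sI - A)⁻¹B + D.
Characteristic polynomial det(sI - A) = s^3 + 5*s^2 + 17.78*s + 15.864.
Numerator from C·adj(sI-A)·B + D·det(sI-A) = 0.5.
T(s) = (0.5)/(s^3 + 5*s^2 + 17.78*s + 15.864)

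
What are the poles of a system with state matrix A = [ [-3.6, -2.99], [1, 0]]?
Eigenvalues solve det(λI - A) = 0.
Characteristic polynomial: λ^2 + 3.6*λ + 2.99 = 0.
Factor: (λ + 2.3)(λ + 1.3) = 0.
Roots: -1.3, -2.3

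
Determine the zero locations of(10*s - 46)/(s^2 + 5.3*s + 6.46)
Set numerator = 0: 10*s - 46 = 0 → Zeros: 4.6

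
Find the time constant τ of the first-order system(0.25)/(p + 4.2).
First-order system: τ = -1/pole. Pole = -4.2. τ = -1/(-4.2) = 0.2381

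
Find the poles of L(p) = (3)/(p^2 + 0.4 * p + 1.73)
Set denominator = 0: p^2 + 0.4*p + 1.73 = 0 → Poles: -0.2 + 1.3j, -0.2 - 1.3j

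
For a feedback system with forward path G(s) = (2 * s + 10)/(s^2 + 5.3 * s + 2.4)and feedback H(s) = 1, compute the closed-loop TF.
Closed-loop T = G/(1+GH).
Numerator: G_num * H_den = 2*s + 10.
Denominator: G_den * H_den + G_num * H_num = (s^2 + 5.3*s + 2.4) + (2*s + 10) = s^2 + 7.3*s + 12.4.
T(s) = (2*s + 10)/(s^2 + 7.3*s + 12.4)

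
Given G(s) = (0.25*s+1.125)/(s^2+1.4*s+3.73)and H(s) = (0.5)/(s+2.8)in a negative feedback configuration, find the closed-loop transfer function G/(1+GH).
Closed-loop T = G/(1+GH).
Numerator: G_num * H_den = 0.25*s^2 + 1.825*s + 3.15.
Denominator: G_den * H_den + G_num * H_num = (s^3 + 4.2*s^2 + 7.65*s + 10.444) + (0.125*s + 0.5625) = s^3 + 4.2*s^2 + 7.775*s + 11.0065.
T(s) = (0.25*s^2 + 1.825*s + 3.15)/(s^3 + 4.2*s^2 + 7.775*s + 11.0065)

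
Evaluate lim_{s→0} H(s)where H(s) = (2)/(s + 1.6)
DC gain = H(0) = num(0)/den(0) = 2/1.6 = 1.25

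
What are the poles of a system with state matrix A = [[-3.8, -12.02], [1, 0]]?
Eigenvalues solve det(λI - A) = 0.
Characteristic polynomial: λ^2 + 3.8*λ + 12.02 = 0.
Roots: -1.9 + 2.9j, -1.9 - 2.9j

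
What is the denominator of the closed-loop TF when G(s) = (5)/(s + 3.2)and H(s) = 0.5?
Characteristic poly = G_den * H_den + G_num * H_num = (s + 3.2) + (2.5) = s + 5.7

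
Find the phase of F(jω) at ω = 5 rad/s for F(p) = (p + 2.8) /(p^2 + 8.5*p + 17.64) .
Substitute p = j*5: F(j5) = 0.103144 - 0.0837445j.
∠F(j5) = atan2(Im, Re) = atan2(-0.0837445, 0.103144) = -39.07°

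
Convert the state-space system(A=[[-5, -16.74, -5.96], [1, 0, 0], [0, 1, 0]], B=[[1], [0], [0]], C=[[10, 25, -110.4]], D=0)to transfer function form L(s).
L(s) = C(sI - A)⁻¹B + D.
Characteristic polynomial det(sI - A) = s^3 + 5*s^2 + 16.74*s + 5.96.
Numerator from C·adj(sI-A)·B + D·det(sI-A) = 10*s^2 + 25*s - 110.4.
L(s) = (10*s^2 + 25*s - 110.4)/(s^3 + 5*s^2 + 16.74*s + 5.96)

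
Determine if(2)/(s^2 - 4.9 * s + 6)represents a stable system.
Denominator: s^2 - 4.9*s + 6 = (s - 2.5)(s - 2.4). Poles: 2.4, 2.5. All Re(p)<0: No (unstable)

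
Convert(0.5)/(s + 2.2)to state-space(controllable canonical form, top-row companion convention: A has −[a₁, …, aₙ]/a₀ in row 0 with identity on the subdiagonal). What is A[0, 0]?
Reachable canonical form for den = s + 2.2: top row of A = -[a₁,a₂,...,aₙ]/a₀, ones on the subdiagonal, zeros elsewhere.
A = [[-2.2]].
A[0,0] = -2.2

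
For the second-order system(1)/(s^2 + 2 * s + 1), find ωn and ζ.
Standard form: ωn²/(s²+2ζωn·s+ωn²).
const=1=ωn² → ωn=1, s coeff=2=2ζωn → ζ=1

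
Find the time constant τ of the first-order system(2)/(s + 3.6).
First-order system: τ = -1/pole. Pole = -3.6. τ = -1/(-3.6) = 0.2778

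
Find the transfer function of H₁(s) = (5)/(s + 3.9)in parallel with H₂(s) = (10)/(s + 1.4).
Parallel: H = H₁ + H₂ = (n₁·d₂ + n₂·d₁)/(d₁·d₂).
n₁·d₂ = 5*s + 7. n₂·d₁ = 10*s + 39. Sum = 15*s + 46. d₁·d₂ = s^2 + 5.3*s + 5.46.
H(s) = (15*s + 46)/(s^2 + 5.3*s + 5.46)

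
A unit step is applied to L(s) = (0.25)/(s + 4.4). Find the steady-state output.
FVT: lim_{t→∞} y(t) = lim_{s→0} s*Y(s) where Y(s) = L(s)/s.
= lim_{s→0} L(s) = L(0) = num(0)/den(0) = 0.25/4.4 = 0.05682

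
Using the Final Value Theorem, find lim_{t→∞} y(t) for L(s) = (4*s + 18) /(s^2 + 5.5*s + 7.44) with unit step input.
FVT: lim_{t→∞} y(t) = lim_{s→0} s*Y(s) where Y(s) = L(s)/s.
= lim_{s→0} L(s) = L(0) = num(0)/den(0) = 18/7.44 = 2.419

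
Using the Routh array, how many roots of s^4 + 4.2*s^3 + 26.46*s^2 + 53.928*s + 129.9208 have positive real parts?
Routh array:
s^4: [1, 26.46, 129.9208]; s^3: [4.2, 53.928]; s^2: [13.62, 129.9208]; s^1: [13.8643]; s^0: [129.9208]
First column: [1, 4.2, 13.62, 13.8643, 129.9208]. Sign changes = RHP roots = 0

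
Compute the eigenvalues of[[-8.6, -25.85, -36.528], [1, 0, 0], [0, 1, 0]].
Eigenvalues solve det(λI - A) = 0.
Characteristic polynomial: λ^3 + 8.6*λ^2 + 25.85*λ + 36.528 = 0.
Factor: (λ + 4.8)(λ^2 + 3.8*λ + 7.61) = 0.
Roots: -1.9 + 2j, -1.9 - 2j, -4.8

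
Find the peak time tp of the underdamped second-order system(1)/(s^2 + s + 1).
Standard form: ωn²/(s²+2ζωn·s+ωn²) → ωn = 1, ζ = 0.5.
ωd = ωn·√(1-ζ²) = 1·√(1-0.5²) = 0.866.
tp = π/ωd = π/0.866 = 3.628 s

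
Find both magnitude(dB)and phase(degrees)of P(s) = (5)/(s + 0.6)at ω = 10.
Substitute s = j*10: P(j10) = 0.0298924 - 0.498206j.
|P| = 20*log₁₀(sqrt(Re²+Im²)) = -6.04 dB.
∠P = atan2(Im, Re) = -86.57°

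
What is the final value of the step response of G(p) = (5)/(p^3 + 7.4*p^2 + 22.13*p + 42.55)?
FVT: lim_{t→∞} y(t) = lim_{p→0} p*Y(p) where Y(p) = G(p)/p.
= lim_{p→0} G(p) = G(0) = num(0)/den(0) = 5/42.55 = 0.1175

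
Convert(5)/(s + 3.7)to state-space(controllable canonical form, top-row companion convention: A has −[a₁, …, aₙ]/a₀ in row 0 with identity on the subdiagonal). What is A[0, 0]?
Reachable canonical form for den = s + 3.7: top row of A = -[a₁,a₂,...,aₙ]/a₀, ones on the subdiagonal, zeros elsewhere.
A = [[-3.7]].
A[0,0] = -3.7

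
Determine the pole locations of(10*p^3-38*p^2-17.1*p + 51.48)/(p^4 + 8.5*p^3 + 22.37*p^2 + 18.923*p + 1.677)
Set denominator = 0: p^4 + 8.5*p^3 + 22.37*p^2 + 18.923*p + 1.677 = (p + 0.1)(p + 2.6)(p + 4.3)(p + 1.5) = 0 → Poles: -0.1, -1.5, -2.6, -4.3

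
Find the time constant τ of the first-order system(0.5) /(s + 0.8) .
First-order system: τ = -1/pole. Pole = -0.8. τ = -1/(-0.8) = 1.25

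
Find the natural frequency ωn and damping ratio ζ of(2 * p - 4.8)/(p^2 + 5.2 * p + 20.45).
Underdamped: complex pole -2.6 + 3.7j. ωn = |pole| = 4.522, ζ = -Re(pole)/ωn = 0.5749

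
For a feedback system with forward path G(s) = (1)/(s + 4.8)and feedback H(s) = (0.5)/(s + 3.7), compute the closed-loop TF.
Closed-loop T = G/(1+GH).
Numerator: G_num * H_den = s + 3.7.
Denominator: G_den * H_den + G_num * H_num = (s^2 + 8.5*s + 17.76) + (0.5) = s^2 + 8.5*s + 18.26.
T(s) = (s + 3.7)/(s^2 + 8.5*s + 18.26)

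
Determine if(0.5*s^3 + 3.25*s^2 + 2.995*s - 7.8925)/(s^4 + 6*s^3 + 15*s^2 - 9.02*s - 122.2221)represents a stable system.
Denominator: s^4 + 6*s^3 + 15*s^2 - 9.02*s - 122.2221 = (s - 2.1)(s + 3.7)(s^2 + 4.4*s + 15.73). Poles: -2.2 + 3.3j, -2.2 - 3.3j, -3.7, 2.1. All Re(p)<0: No (unstable)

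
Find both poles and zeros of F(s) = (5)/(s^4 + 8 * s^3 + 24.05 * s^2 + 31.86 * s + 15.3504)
Set denominator = 0: s^4 + 8*s^3 + 24.05*s^2 + 31.86*s + 15.3504 = (s + 2.4)(s + 1.2)(s^2 + 4.4*s + 5.33) = 0 → Poles: -1.2, -2.2 + 0.7j, -2.2 - 0.7j, -2.4
Numerator is a nonzero constant (5) → Zeros: none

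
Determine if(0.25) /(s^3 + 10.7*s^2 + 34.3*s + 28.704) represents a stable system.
Denominator: s^3 + 10.7*s^2 + 34.3*s + 28.704 = (s + 4.8)(s + 1.3)(s + 4.6). Poles: -1.3, -4.6, -4.8. All Re(p)<0: Yes (stable)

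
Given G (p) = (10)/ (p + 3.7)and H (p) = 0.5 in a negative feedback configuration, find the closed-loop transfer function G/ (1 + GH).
Closed-loop T = G/(1+GH).
Numerator: G_num * H_den = 10.
Denominator: G_den * H_den + G_num * H_num = (p + 3.7) + (5) = p + 8.7.
T(p) = (10)/(p + 8.7)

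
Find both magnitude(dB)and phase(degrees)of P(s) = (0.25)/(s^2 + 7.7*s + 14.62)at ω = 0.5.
Substitute s = j*0.5: P(j0.5) = 0.0162322 - 0.00434892j.
|P| = 20*log₁₀(sqrt(Re²+Im²)) = -35.49 dB.
∠P = atan2(Im, Re) = -15.00°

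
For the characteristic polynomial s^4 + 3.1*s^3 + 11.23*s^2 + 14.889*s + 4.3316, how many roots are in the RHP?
s^4 + 3.1*s^3 + 11.23*s^2 + 14.889*s + 4.3316 = (s + 1.3)(s + 0.4)(s^2 + 1.4*s + 8.33). Poles: -0.4, -0.7 + 2.8j, -0.7 - 2.8j, -1.3. RHP poles (Re>0): 0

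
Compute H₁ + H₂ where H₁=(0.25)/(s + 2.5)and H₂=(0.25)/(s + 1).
Parallel: H = H₁ + H₂ = (n₁·d₂ + n₂·d₁)/(d₁·d₂).
n₁·d₂ = 0.25*s + 0.25. n₂·d₁ = 0.25*s + 0.625. Sum = 0.5*s + 0.875. d₁·d₂ = s^2 + 3.5*s + 2.5.
H(s) = (0.5*s + 0.875)/(s^2 + 3.5*s + 2.5)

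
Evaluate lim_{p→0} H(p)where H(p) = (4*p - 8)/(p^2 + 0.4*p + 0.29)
DC gain = H(0) = num(0)/den(0) = -8/0.29 = -27.59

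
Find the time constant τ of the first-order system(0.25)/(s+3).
First-order system: τ = -1/pole. Pole = -3. τ = -1/(-3) = 0.3333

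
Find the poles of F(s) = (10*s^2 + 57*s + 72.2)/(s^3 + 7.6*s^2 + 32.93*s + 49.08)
Set denominator = 0: s^3 + 7.6*s^2 + 32.93*s + 49.08 = (s + 2.4)(s^2 + 5.2*s + 20.45) = 0 → Poles: -2.4, -2.6 + 3.7j, -2.6 - 3.7j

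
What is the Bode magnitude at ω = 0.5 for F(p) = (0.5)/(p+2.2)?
Substitute p = j*0.5: F(j0.5) = 0.21611 - 0.0491159j.
|F(j0.5)| = sqrt(Re² + Im²) = 0.2216.
20*log₁₀(0.2216) = -13.09 dB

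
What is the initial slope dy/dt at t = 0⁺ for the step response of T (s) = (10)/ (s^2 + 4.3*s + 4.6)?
IVT: y'(0⁺) = lim_{s→∞} s²·Y(s) = lim_{s→∞} s·T(s).
deg(num) = 0, deg(den) = 2, relative degree = 2 ≥ 2, so s·T(s) → 0. Initial slope = 0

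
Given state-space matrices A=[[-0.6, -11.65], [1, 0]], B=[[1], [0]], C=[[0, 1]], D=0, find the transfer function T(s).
T(s) = C(sI - A)⁻¹B + D.
Characteristic polynomial det(sI - A) = s^2 + 0.6*s + 11.65.
Numerator from C·adj(sI-A)·B + D·det(sI-A) = 1.
T(s) = (1)/(s^2 + 0.6*s + 11.65)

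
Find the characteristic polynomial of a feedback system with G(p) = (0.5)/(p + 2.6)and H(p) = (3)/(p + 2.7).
Characteristic poly = G_den * H_den + G_num * H_num = (p^2 + 5.3*p + 7.02) + (1.5) = p^2 + 5.3*p + 8.52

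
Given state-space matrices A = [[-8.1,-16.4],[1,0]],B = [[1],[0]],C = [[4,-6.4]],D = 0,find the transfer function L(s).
L(s) = C(sI - A)⁻¹B + D.
Characteristic polynomial det(sI - A) = s^2 + 8.1*s + 16.4.
Numerator from C·adj(sI-A)·B + D·det(sI-A) = 4*s - 6.4.
L(s) = (4*s - 6.4)/(s^2 + 8.1*s + 16.4)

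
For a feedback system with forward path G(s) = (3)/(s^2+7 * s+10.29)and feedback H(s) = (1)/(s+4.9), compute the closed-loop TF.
Closed-loop T = G/(1+GH).
Numerator: G_num * H_den = 3*s + 14.7.
Denominator: G_den * H_den + G_num * H_num = (s^3 + 11.9*s^2 + 44.59*s + 50.421) + (3) = s^3 + 11.9*s^2 + 44.59*s + 53.421.
T(s) = (3*s + 14.7)/(s^3 + 11.9*s^2 + 44.59*s + 53.421)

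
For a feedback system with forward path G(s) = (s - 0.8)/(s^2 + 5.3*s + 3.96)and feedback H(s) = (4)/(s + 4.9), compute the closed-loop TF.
Closed-loop T = G/(1+GH).
Numerator: G_num * H_den = s^2 + 4.1*s - 3.92.
Denominator: G_den * H_den + G_num * H_num = (s^3 + 10.2*s^2 + 29.93*s + 19.404) + (4*s - 3.2) = s^3 + 10.2*s^2 + 33.93*s + 16.204.
T(s) = (s^2 + 4.1*s - 3.92)/(s^3 + 10.2*s^2 + 33.93*s + 16.204)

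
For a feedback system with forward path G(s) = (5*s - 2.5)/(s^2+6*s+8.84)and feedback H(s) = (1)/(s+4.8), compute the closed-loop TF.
Closed-loop T = G/(1+GH).
Numerator: G_num * H_den = 5*s^2 + 21.5*s - 12.
Denominator: G_den * H_den + G_num * H_num = (s^3 + 10.8*s^2 + 37.64*s + 42.432) + (5*s - 2.5) = s^3 + 10.8*s^2 + 42.64*s + 39.932.
T(s) = (5*s^2 + 21.5*s - 12)/(s^3 + 10.8*s^2 + 42.64*s + 39.932)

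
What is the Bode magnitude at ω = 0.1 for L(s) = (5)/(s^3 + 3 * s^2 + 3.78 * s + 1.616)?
Substitute s = j*0.1: L(j0.1) = 2.98398 - 0.709307j.
|L(j0.1)| = sqrt(Re² + Im²) = 3.067.
20*log₁₀(3.067) = 9.73 dB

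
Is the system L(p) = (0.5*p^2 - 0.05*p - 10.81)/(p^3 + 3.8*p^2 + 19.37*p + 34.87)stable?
Denominator: p^3 + 3.8*p^2 + 19.37*p + 34.87 = (p + 2.2)(p^2 + 1.6*p + 15.85). Poles: -0.8 + 3.9j, -0.8 - 3.9j, -2.2. All Re(p)<0: Yes (stable)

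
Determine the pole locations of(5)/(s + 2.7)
Set denominator = 0: s + 2.7 = 0 → Poles: -2.7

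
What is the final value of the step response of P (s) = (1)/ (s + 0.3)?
FVT: lim_{t→∞} y(t) = lim_{s→0} s*Y(s) where Y(s) = P(s)/s.
= lim_{s→0} P(s) = P(0) = num(0)/den(0) = 1/0.3 = 3.333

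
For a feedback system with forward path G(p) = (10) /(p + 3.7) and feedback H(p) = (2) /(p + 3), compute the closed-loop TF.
Closed-loop T = G/(1+GH).
Numerator: G_num * H_den = 10*p + 30.
Denominator: G_den * H_den + G_num * H_num = (p^2 + 6.7*p + 11.1) + (20) = p^2 + 6.7*p + 31.1.
T(p) = (10*p + 30)/(p^2 + 6.7*p + 31.1)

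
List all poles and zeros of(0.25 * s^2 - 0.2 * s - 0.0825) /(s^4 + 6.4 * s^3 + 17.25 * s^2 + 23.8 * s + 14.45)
Set denominator = 0: s^4 + 6.4*s^3 + 17.25*s^2 + 23.8*s + 14.45 = (s^2 + 4*s + 4.25)(s^2 + 2.4*s + 3.4) = 0 → Poles: -1.2 + 1.4j, -1.2 - 1.4j, -2 + 0.5j, -2 - 0.5j
Set numerator = 0: 0.25*s^2 - 0.2*s - 0.0825 = 0.25*(s + 0.3)(s - 1.1) = 0 → Zeros: -0.3, 1.1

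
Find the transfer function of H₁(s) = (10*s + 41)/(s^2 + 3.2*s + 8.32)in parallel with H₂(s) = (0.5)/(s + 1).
Parallel: H = H₁ + H₂ = (n₁·d₂ + n₂·d₁)/(d₁·d₂).
n₁·d₂ = 10*s^2 + 51*s + 41. n₂·d₁ = 0.5*s^2 + 1.6*s + 4.16. Sum = 10.5*s^2 + 52.6*s + 45.16. d₁·d₂ = s^3 + 4.2*s^2 + 11.52*s + 8.32.
H(s) = (10.5*s^2 + 52.6*s + 45.16)/(s^3 + 4.2*s^2 + 11.52*s + 8.32)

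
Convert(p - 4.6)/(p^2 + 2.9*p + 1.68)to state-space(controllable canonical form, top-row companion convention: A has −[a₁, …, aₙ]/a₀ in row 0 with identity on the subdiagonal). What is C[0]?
Reachable canonical form: C = numerator coefficients (right-aligned, zero-padded to length n).
num = p - 4.6, C = [[1, -4.6]].
C[0] = 1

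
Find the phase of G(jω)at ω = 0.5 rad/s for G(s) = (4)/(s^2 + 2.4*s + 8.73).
Substitute s = j*0.5: G(j0.5) = 0.462438 - 0.0654393j.
∠G(j0.5) = atan2(Im, Re) = atan2(-0.0654393, 0.462438) = -8.05°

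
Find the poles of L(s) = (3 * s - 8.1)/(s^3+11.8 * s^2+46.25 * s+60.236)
Set denominator = 0: s^3 + 11.8*s^2 + 46.25*s + 60.236 = (s + 4.4)(s + 3.7)(s + 3.7) = 0 → Poles: -3.7, -3.7, -4.4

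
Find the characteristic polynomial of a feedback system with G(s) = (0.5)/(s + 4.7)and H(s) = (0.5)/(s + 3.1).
Characteristic poly = G_den * H_den + G_num * H_num = (s^2 + 7.8*s + 14.57) + (0.25) = s^2 + 7.8*s + 14.82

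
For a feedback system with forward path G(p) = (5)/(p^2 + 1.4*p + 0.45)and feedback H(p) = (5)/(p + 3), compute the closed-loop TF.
Closed-loop T = G/(1+GH).
Numerator: G_num * H_den = 5*p + 15.
Denominator: G_den * H_den + G_num * H_num = (p^3 + 4.4*p^2 + 4.65*p + 1.35) + (25) = p^3 + 4.4*p^2 + 4.65*p + 26.35.
T(p) = (5*p + 15)/(p^3 + 4.4*p^2 + 4.65*p + 26.35)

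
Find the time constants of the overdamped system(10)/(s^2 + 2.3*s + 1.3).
Overdamped: real poles at -1.3, -1. τ = -1/pole → τ₁ = 0.7692, τ₂ = 1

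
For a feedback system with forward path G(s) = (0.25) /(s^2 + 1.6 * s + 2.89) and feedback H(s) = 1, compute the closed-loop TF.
Closed-loop T = G/(1+GH).
Numerator: G_num * H_den = 0.25.
Denominator: G_den * H_den + G_num * H_num = (s^2 + 1.6*s + 2.89) + (0.25) = s^2 + 1.6*s + 3.14.
T(s) = (0.25)/(s^2 + 1.6*s + 3.14)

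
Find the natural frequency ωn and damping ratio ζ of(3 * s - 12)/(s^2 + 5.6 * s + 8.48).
Underdamped: complex pole -2.8 + 0.8j. ωn = |pole| = 2.912, ζ = -Re(pole)/ωn = 0.9615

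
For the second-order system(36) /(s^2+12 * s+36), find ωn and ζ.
Standard form: ωn²/(s²+2ζωn·s+ωn²).
const=36=ωn² → ωn=6, s coeff=12=2ζωn → ζ=1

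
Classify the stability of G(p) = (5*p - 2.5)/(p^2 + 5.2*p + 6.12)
Denominator: p^2 + 5.2*p + 6.12 = (p + 1.8)(p + 3.4). Poles: -1.8, -3.4. Stable (all poles in LHP)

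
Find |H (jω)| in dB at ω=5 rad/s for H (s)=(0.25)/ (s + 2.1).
Substitute s = j*5: H(j5) = 0.0178511 - 0.0425026j.
|H(j5)| = sqrt(Re² + Im²) = 0.0461.
20*log₁₀(0.0461) = -26.73 dB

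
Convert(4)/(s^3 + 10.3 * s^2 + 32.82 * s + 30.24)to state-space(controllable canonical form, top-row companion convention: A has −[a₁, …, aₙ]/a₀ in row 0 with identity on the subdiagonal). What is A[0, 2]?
Reachable canonical form for den = s^3 + 10.3*s^2 + 32.82*s + 30.24: top row of A = -[a₁,a₂,...,aₙ]/a₀, ones on the subdiagonal, zeros elsewhere.
A = [[-10.3, -32.82, -30.24], [1, 0, 0], [0, 1, 0]].
A[0,2] = -30.24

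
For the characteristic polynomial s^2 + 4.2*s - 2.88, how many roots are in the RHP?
s^2 + 4.2*s - 2.88 = (s - 0.6)(s + 4.8). Poles: -4.8, 0.6. RHP poles (Re>0): 1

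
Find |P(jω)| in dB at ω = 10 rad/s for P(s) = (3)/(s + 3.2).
Substitute s = j*10: P(j10) = 0.0870827 - 0.272134j.
|P(j10)| = sqrt(Re² + Im²) = 0.2857.
20*log₁₀(0.2857) = -10.88 dB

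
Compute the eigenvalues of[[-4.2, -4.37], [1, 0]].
Eigenvalues solve det(λI - A) = 0.
Characteristic polynomial: λ^2 + 4.2*λ + 4.37 = 0.
Factor: (λ + 2.3)(λ + 1.9) = 0.
Roots: -1.9, -2.3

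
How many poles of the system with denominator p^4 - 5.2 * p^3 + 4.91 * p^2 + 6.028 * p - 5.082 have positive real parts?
p^4 - 5.2*p^3 + 4.91*p^2 + 6.028*p - 5.082 = (p - 3.3)(p + 1)(p - 0.7)(p - 2.2). Poles: -1, 0.7, 2.2, 3.3. RHP poles (Re>0): 3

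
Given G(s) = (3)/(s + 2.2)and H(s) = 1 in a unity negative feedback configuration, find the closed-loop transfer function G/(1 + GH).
Closed-loop T = G/(1+GH).
Numerator: G_num * H_den = 3.
Denominator: G_den * H_den + G_num * H_num = (s + 2.2) + (3) = s + 5.2.
T(s) = (3)/(s + 5.2)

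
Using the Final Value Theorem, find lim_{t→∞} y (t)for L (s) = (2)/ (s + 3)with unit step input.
FVT: lim_{t→∞} y(t) = lim_{s→0} s*Y(s) where Y(s) = L(s)/s.
= lim_{s→0} L(s) = L(0) = num(0)/den(0) = 2/3 = 0.6667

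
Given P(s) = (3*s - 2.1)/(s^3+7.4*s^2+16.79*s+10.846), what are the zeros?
Set numerator = 0: 3*s - 2.1 = 0 → Zeros: 0.7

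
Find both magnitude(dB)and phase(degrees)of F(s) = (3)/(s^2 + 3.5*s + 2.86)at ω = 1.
Substitute s = j*1: F(j1) = 0.355197 - 0.668381j.
|F| = 20*log₁₀(sqrt(Re²+Im²)) = -2.42 dB.
∠F = atan2(Im, Re) = -62.01°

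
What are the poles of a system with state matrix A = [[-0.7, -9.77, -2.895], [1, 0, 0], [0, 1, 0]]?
Eigenvalues solve det(λI - A) = 0.
Characteristic polynomial: λ^3 + 0.7*λ^2 + 9.77*λ + 2.895 = 0.
Factor: (λ + 0.3)(λ^2 + 0.4*λ + 9.65) = 0.
Roots: -0.2 + 3.1j, -0.2 - 3.1j, -0.3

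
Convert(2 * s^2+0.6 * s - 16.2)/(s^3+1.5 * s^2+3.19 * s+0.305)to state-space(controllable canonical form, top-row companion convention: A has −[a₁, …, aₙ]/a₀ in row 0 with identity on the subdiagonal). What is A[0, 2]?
Reachable canonical form for den = s^3 + 1.5*s^2 + 3.19*s + 0.305: top row of A = -[a₁,a₂,...,aₙ]/a₀, ones on the subdiagonal, zeros elsewhere.
A = [[-1.5, -3.19, -0.305], [1, 0, 0], [0, 1, 0]].
A[0,2] = -0.305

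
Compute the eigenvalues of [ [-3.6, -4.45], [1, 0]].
Eigenvalues solve det(λI - A) = 0.
Characteristic polynomial: λ^2 + 3.6*λ + 4.45 = 0.
Roots: -1.8 + 1.1j, -1.8 - 1.1j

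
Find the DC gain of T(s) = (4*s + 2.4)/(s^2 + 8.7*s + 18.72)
DC gain = T(0) = num(0)/den(0) = 2.4/18.72 = 0.1282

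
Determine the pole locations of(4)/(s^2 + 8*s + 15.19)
Set denominator = 0: s^2 + 8*s + 15.19 = (s + 4.9)(s + 3.1) = 0 → Poles: -3.1, -4.9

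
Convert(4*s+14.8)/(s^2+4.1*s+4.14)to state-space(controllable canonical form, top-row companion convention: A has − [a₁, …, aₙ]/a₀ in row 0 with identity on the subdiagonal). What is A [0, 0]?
Reachable canonical form for den = s^2 + 4.1*s + 4.14: top row of A = -[a₁,a₂,...,aₙ]/a₀, ones on the subdiagonal, zeros elsewhere.
A = [[-4.1, -4.14], [1, 0]].
A[0,0] = -4.1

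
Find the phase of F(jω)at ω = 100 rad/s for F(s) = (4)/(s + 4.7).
Substitute s = j*100: F(j100) = 0.00187586 - 0.0399118j.
∠F(j100) = atan2(Im, Re) = atan2(-0.0399118, 0.00187586) = -87.31°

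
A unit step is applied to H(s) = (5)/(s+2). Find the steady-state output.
FVT: lim_{t→∞} y(t) = lim_{s→0} s*Y(s) where Y(s) = H(s)/s.
= lim_{s→0} H(s) = H(0) = num(0)/den(0) = 5/2 = 2.5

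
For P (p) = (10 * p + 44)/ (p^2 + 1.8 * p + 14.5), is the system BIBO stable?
Denominator: p^2 + 1.8*p + 14.5. Poles: -0.9 + 3.7j, -0.9 - 3.7j. All Re(p)<0: Yes (stable)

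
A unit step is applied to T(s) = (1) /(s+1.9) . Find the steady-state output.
FVT: lim_{t→∞} y(t) = lim_{s→0} s*Y(s) where Y(s) = T(s)/s.
= lim_{s→0} T(s) = T(0) = num(0)/den(0) = 1/1.9 = 0.5263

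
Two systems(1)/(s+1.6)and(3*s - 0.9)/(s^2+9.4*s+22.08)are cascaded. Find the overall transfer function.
Series: H = H₁ · H₂ = (n₁·n₂)/(d₁·d₂).
Num: n₁·n₂ = 3*s - 0.9. Den: d₁·d₂ = s^3 + 11*s^2 + 37.12*s + 35.328.
H(s) = (3*s - 0.9)/(s^3 + 11*s^2 + 37.12*s + 35.328)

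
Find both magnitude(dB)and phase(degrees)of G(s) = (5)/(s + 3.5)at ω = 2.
Substitute s = j*2: G(j2) = 1.07692 - 0.615385j.
|G| = 20*log₁₀(sqrt(Re²+Im²)) = 1.87 dB.
∠G = atan2(Im, Re) = -29.74°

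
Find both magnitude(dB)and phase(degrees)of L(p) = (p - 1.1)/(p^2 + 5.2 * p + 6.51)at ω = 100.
Substitute p = j*100: L(j100) = 0.000629046 - 0.00997378j.
|L| = 20*log₁₀(sqrt(Re²+Im²)) = -40.01 dB.
∠L = atan2(Im, Re) = -86.39°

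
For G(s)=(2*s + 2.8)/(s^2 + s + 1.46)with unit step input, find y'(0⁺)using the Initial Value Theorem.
IVT: y'(0⁺) = lim_{s→∞} s²·Y(s) = lim_{s→∞} s·G(s).
deg(num) = 1, deg(den) = 2, relative degree = 1, so s·G(s) → (leading num)/(leading den) = 2/1 = 2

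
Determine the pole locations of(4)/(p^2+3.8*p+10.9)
Set denominator = 0: p^2 + 3.8*p + 10.9 = 0 → Poles: -1.9 + 2.7j, -1.9 - 2.7j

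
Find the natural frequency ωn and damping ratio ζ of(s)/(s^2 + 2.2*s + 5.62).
Underdamped: complex pole -1.1 + 2.1j. ωn = |pole| = 2.371, ζ = -Re(pole)/ωn = 0.464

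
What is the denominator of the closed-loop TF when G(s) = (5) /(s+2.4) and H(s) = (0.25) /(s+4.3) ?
Characteristic poly = G_den * H_den + G_num * H_num = (s^2 + 6.7*s + 10.32) + (1.25) = s^2 + 6.7*s + 11.57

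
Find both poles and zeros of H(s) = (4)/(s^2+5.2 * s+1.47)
Set denominator = 0: s^2 + 5.2*s + 1.47 = (s + 0.3)(s + 4.9) = 0 → Poles: -0.3, -4.9
Numerator is a nonzero constant (4) → Zeros: none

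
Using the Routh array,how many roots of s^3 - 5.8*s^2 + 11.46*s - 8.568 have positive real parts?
Routh array:
s^3: [1, 11.46]; s^2: [-5.8, -8.568]; s^1: [9.98276]; s^0: [-8.568]
First column: [1, -5.8, 9.98276, -8.568]. Sign changes = RHP roots = 3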